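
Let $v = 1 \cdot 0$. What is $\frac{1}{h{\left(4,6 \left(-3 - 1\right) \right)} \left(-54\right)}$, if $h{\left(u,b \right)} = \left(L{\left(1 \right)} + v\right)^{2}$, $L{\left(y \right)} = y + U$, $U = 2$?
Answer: $- \frac{1}{486} \approx -0.0020576$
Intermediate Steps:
$L{\left(y \right)} = 2 + y$ ($L{\left(y \right)} = y + 2 = 2 + y$)
$v = 0$
$h{\left(u,b \right)} = 9$ ($h{\left(u,b \right)} = \left(\left(2 + 1\right) + 0\right)^{2} = \left(3 + 0\right)^{2} = 3^{2} = 9$)
$\frac{1}{h{\left(4,6 \left(-3 - 1\right) \right)} \left(-54\right)} = \frac{1}{9 \left(-54\right)} = \frac{1}{-486} = - \frac{1}{486}$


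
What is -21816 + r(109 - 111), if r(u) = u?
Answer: -21818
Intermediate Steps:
-21816 + r(109 - 111) = -21816 + (109 - 111) = -21816 - 2 = -21818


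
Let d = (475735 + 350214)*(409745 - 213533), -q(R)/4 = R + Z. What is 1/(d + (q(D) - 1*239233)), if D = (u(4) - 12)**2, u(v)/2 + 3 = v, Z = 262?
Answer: 1/162060864507 ≈ 6.1705e-12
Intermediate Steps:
u(v) = -6 + 2*v
D = 100 (D = ((-6 + 2*4) - 12)**2 = ((-6 + 8) - 12)**2 = (2 - 12)**2 = (-10)**2 = 100)
q(R) = -1048 - 4*R (q(R) = -4*(R + 262) = -4*(262 + R) = -1048 - 4*R)
d = 162061105188 (d = 825949*196212 = 162061105188)
1/(d + (q(D) - 1*239233)) = 1/(162061105188 + ((-1048 - 4*100) - 1*239233)) = 1/(162061105188 + ((-1048 - 400) - 239233)) = 1/(162061105188 + (-1448 - 239233)) = 1/(162061105188 - 240681) = 1/162060864507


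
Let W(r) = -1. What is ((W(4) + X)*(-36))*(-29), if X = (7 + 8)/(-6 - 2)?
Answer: -6003/2 ≈ -3001.5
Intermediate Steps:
X = -15/8 (X = 15/(-8) = 15*(-⅛) = -15/8 ≈ -1.8750)
((W(4) + X)*(-36))*(-29) = ((-1 - 15/8)*(-36))*(-29) = -23/8*(-36)*(-29) = (207/2)*(-29) = -6003/2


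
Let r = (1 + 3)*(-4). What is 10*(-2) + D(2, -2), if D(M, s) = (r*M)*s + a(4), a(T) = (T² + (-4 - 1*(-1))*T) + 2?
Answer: 50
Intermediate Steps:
a(T) = 2 + T² - 3*T (a(T) = (T² + (-4 + 1)*T) + 2 = (T² - 3*T) + 2 = 2 + T² - 3*T)
r = -16 (r = 4*(-4) = -16)
D(M, s) = 6 - 16*M*s (D(M, s) = (-16*M)*s + (2 + 4² - 3*4) = -16*M*s + (2 + 16 - 12) = -16*M*s + 6 = 6 - 16*M*s)
10*(-2) + D(2, -2) = 10*(-2) + (6 - 16*2*(-2)) = -20 + (6 + 64) = -20 + 70 = 50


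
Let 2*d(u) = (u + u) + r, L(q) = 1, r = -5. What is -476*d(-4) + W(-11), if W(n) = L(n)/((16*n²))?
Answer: 5989985/1936 ≈ 3094.0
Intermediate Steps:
W(n) = 1/(16*n²)
d(u) = -5/2 + u (d(u) = ((u + u) - 5)/2 = (2*u - 5)/2 = (-5 + 2*u)/2 = -5/2 + u)
-476*d(-4) + W(-11) = -476*(-5/2 - 4) + (1/16)/(-11)² = -476*(-13/2) + (1/16)*(1/121) = 3094 + 1/1936 = 5989985/1936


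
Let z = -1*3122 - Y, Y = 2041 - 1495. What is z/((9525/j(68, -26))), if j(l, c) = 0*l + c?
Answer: 95368/9525 ≈ 10.012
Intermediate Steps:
j(l, c) = c (j(l, c) = 0 + c = c)
Y = 546
z = -3668 (z = -1*3122 - 1*546 = -3122 - 546 = -3668)
z/((9525/j(68, -26))) = -3668/(9525/(-26)) = -3668/(9525*(-1/26)) = -3668/(-9525/26) = -3668*(-26/9525) = 95368/9525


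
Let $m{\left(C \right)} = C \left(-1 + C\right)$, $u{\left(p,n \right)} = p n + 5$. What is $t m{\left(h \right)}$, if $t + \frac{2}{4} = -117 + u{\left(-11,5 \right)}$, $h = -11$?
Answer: $-22110$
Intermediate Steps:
$u{\left(p,n \right)} = 5 + n p$ ($u{\left(p,n \right)} = n p + 5 = 5 + n p$)
$t = - \frac{335}{2}$ ($t = - \frac{1}{2} + \left(-117 + \left(5 + 5 \left(-11\right)\right)\right) = - \frac{1}{2} + \left(-117 + \left(5 - 55\right)\right) = - \frac{1}{2} - 167 = - \frac{335}{2} \approx -167.5$)
$t m{\left(h \right)} = - \frac{335 \left(- 11 \left(-1 - 11\right)\right)}{2} = - \frac{335 \left(\left(-11\right) \left(-12\right)\right)}{2} = \left(- \frac{335}{2}\right) 132 = -22110$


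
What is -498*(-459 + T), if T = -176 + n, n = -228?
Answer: 429774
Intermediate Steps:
T = -404 (T = -176 - 228 = -404)
-498*(-459 + T) = -498*(-459 - 404) = -498*(-863) = 429774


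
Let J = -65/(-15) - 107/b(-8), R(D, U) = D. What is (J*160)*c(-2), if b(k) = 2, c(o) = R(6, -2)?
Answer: -47200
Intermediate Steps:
c(o) = 6
J = -295/6 (J = -65/(-15) - 107/2 = -65*(-1/15) - 107*½ = 13/3 - 107/2 = -295/6 ≈ -49.167)
(J*160)*c(-2) = -295/6*160*6 = -23600/3*6 = -47200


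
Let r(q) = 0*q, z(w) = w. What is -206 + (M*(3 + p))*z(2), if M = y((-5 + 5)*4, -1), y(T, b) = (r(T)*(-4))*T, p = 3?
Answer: -206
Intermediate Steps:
r(q) = 0
y(T, b) = 0 (y(T, b) = (0*(-4))*T = 0*T = 0)
M = 0
-206 + (M*(3 + p))*z(2) = -206 + (0*(3 + 3))*2 = -206 + (0*6)*2 = -206 + 0*2 = -206 + 0 = -206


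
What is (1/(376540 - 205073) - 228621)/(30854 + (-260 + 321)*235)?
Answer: -39200957006/7748422263 ≈ -5.0592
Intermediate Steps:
(1/(376540 - 205073) - 228621)/(30854 + (-260 + 321)*235) = (1/171467 - 228621)/(30854 + 61*235) = (1/171467 - 228621)/(30854 + 14335) = -39200957006/171467/45189 = -39200957006/171467*1/45189 = -39200957006/7748422263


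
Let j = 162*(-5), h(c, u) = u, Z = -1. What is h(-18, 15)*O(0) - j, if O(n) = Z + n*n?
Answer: 795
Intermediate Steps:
O(n) = -1 + n² (O(n) = -1 + n*n = -1 + n²)
j = -810
h(-18, 15)*O(0) - j = 15*(-1 + 0²) - 1*(-810) = 15*(-1 + 0) + 810 = 15*(-1) + 810 = -15 + 810 = 795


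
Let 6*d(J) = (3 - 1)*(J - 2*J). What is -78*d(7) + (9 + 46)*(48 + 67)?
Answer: 6507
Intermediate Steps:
d(J) = -J/3 (d(J) = ((3 - 1)*(J - 2*J))/6 = (2*(-J))/6 = (-2*J)/6 = -J/3)
-78*d(7) + (9 + 46)*(48 + 67) = -(-26)*7 + (9 + 46)*(48 + 67) = -78*(-7/3) + 55*115 = 182 + 6325 = 6507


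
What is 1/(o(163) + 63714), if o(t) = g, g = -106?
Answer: 1/63608 ≈ 1.5721e-5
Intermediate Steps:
o(t) = -106
1/(o(163) + 63714) = 1/(-106 + 63714) = 1/63608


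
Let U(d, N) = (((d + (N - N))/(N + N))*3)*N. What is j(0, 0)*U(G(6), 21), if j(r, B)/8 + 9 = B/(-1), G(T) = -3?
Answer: 324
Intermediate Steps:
j(r, B) = -72 - 8*B (j(r, B) = -72 + 8*(B/(-1)) = -72 + 8*(B*(-1)) = -72 + 8*(-B) = -72 - 8*B)
U(d, N) = 3*d/2 (U(d, N) = (((d + 0)/((2*N)))*3)*N = ((d*(1/(2*N)))*3)*N = ((d/(2*N))*3)*N = (3*d/(2*N))*N = 3*d/2)
j(0, 0)*U(G(6), 21) = (-72 - 8*0)*((3/2)*(-3)) = (-72 + 0)*(-9/2) = -72*(-9/2) = 324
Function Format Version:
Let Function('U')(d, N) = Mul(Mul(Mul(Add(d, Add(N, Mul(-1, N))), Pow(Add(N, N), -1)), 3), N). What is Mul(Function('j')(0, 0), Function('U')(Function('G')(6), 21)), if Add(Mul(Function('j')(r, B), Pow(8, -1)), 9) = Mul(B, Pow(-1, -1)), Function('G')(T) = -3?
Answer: 324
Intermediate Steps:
Function('j')(r, B) = Add(-72, Mul(-8, B)) (Function('j')(r, B) = Add(-72, Mul(8, Mul(B, Pow(-1, -1)))) = Add(-72, Mul(8, Mul(B, -1))) = Add(-72, Mul(8, Mul(-1, B))) = Add(-72, Mul(-8, B)))
Function('U')(d, N) = Mul(Rational(3, 2), d) (Function('U')(d, N) = Mul(Mul(Mul(Add(d, 0), Pow(Mul(2, N), -1)), 3), N) = Mul(Mul(Mul(d, Mul(Rational(1, 2), Pow(N, -1))), 3), N) = Mul(Mul(Mul(Rational(1, 2), d, Pow(N, -1)), 3), N) = Mul(Mul(Rational(3, 2), d, Pow(N, -1)), N) = Mul(Rational(3, 2), d))
Mul(Function('j')(0, 0), Function('U')(Function('G')(6), 21)) = Mul(Add(-72, Mul(-8, 0)), Mul(Rational(3, 2), -3)) = Mul(Add(-72, 0), Rational(-9, 2)) = Mul(-72, Rational(-9, 2)) = 324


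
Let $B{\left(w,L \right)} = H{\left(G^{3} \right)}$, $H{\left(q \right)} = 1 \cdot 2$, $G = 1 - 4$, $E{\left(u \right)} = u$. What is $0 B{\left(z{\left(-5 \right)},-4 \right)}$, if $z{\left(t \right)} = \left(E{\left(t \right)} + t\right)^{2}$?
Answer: $0$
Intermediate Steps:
$G = -3$ ($G = 1 - 4 = -3$)
$z{\left(t \right)} = 4 t^{2}$ ($z{\left(t \right)} = \left(t + t\right)^{2} = \left(2 t\right)^{2} = 4 t^{2}$)
$H{\left(q \right)} = 2$
$B{\left(w,L \right)} = 2$
$0 B{\left(z{\left(-5 \right)},-4 \right)} = 0 \cdot 2 = 0$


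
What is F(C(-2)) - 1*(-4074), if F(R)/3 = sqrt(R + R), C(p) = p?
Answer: 4074 + 6*I ≈ 4074.0 + 6.0*I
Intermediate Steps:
F(R) = 3*sqrt(2)*sqrt(R) (F(R) = 3*sqrt(R + R) = 3*sqrt(2*R) = 3*(sqrt(2)*sqrt(R)) = 3*sqrt(2)*sqrt(R))
F(C(-2)) - 1*(-4074) = 3*sqrt(2)*sqrt(-2) - 1*(-4074) = 3*sqrt(2)*(I*sqrt(2)) + 4074 = 6*I + 4074 = 4074 + 6*I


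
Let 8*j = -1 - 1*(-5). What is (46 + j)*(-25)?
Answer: -2325/2 ≈ -1162.5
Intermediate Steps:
j = ½ (j = (-1 - 1*(-5))/8 = (-1 + 5)/8 = (⅛)*4 = ½ ≈ 0.50000)
(46 + j)*(-25) = (46 + ½)*(-25) = (93/2)*(-25) = -2325/2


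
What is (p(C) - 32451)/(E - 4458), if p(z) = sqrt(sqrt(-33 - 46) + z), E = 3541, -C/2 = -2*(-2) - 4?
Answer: 32451/917 - 79**(1/4)*sqrt(I)/917 ≈ 35.386 - 0.0022989*I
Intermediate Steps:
C = 0 (C = -2*(-2*(-2) - 4) = -2*(4 - 4) = -2*0 = 0)
p(z) = sqrt(z + I*sqrt(79)) (p(z) = sqrt(sqrt(-79) + z) = sqrt(I*sqrt(79) + z) = sqrt(z + I*sqrt(79)))
(p(C) - 32451)/(E - 4458) = (sqrt(0 + I*sqrt(79)) - 32451)/(3541 - 4458) = (sqrt(I*sqrt(79)) - 32451)/(-917) = (79**(1/4)*sqrt(I) - 32451)*(-1/917) = (-32451 + 79**(1/4)*sqrt(I))*(-1/917) = 32451/917 - 79**(1/4)*sqrt(I)/917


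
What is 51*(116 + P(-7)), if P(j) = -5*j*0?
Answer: 5916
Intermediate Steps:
P(j) = 0
51*(116 + P(-7)) = 51*(116 + 0) = 51*116 = 5916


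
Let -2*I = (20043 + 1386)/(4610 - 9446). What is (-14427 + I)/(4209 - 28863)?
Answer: 15501835/26494832 ≈ 0.58509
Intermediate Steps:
I = 7143/3224 (I = -(20043 + 1386)/(2*(4610 - 9446)) = -21429/(2*(-4836)) = -21429*(-1)/(2*4836) = -1/2*(-7143/1612) = 7143/3224 ≈ 2.2156)
(-14427 + I)/(4209 - 28863) = (-14427 + 7143/3224)/(4209 - 28863) = -46505505/3224/(-24654) = -46505505/3224*(-1/24654) = 15501835/26494832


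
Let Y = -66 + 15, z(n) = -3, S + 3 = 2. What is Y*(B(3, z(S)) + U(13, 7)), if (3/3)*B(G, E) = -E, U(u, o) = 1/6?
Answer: -323/2 ≈ -161.50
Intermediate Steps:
S = -1 (S = -3 + 2 = -1)
U(u, o) = 1/6
Y = -51
B(G, E) = -E
Y*(B(3, z(S)) + U(13, 7)) = -51*(-1*(-3) + 1/6) = -51*(3 + 1/6) = -51*19/6 = -323/2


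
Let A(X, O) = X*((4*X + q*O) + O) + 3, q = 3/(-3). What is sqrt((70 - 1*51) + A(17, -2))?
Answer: sqrt(1178) ≈ 34.322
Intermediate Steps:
q = -1 (q = 3*(-1/3) = -1)
A(X, O) = 3 + 4*X**2 (A(X, O) = X*((4*X - O) + O) + 3 = X*((-O + 4*X) + O) + 3 = X*(4*X) + 3 = 4*X**2 + 3 = 3 + 4*X**2)
sqrt((70 - 1*51) + A(17, -2)) = sqrt((70 - 1*51) + (3 + 4*17**2)) = sqrt((70 - 51) + (3 + 4*289)) = sqrt(19 + (3 + 1156)) = sqrt(19 + 1159) = sqrt(1178)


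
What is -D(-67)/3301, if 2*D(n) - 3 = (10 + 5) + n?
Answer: 49/6602 ≈ 0.0074220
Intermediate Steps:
D(n) = 9 + n/2 (D(n) = 3/2 + ((10 + 5) + n)/2 = 3/2 + (15 + n)/2 = 3/2 + (15/2 + n/2) = 9 + n/2)
-D(-67)/3301 = -(9 + (½)*(-67))/3301 = -(9 - 67/2)*(1/3301) = -1*(-49/2)*(1/3301) = (49/2)*(1/3301) = 49/6602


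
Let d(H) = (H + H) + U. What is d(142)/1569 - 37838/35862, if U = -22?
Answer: -2776221/3125971 ≈ -0.88811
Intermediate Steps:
d(H) = -22 + 2*H (d(H) = (H + H) - 22 = 2*H - 22 = -22 + 2*H)
d(142)/1569 - 37838/35862 = (-22 + 2*142)/1569 - 37838/35862 = (-22 + 284)*(1/1569) - 37838*1/35862 = 262*(1/1569) - 18919/17931 = 262/1569 - 18919/17931 = -2776221/3125971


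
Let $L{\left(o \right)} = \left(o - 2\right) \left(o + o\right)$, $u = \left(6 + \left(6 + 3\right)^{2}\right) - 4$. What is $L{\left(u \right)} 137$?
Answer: $1842102$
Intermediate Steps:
$u = 83$ ($u = \left(6 + 9^{2}\right) - 4 = \left(6 + 81\right) - 4 = 87 - 4 = 83$)
$L{\left(o \right)} = 2 o \left(-2 + o\right)$ ($L{\left(o \right)} = \left(-2 + o\right) 2 o = 2 o \left(-2 + o\right)$)
$L{\left(u \right)} 137 = 2 \cdot 83 \left(-2 + 83\right) 137 = 2 \cdot 83 \cdot 81 \cdot 137 = 13446 \cdot 137 = 1842102$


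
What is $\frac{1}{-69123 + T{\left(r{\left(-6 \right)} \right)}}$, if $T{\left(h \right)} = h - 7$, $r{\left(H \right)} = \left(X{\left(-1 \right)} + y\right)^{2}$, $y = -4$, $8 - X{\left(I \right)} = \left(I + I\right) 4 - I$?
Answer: $- \frac{1}{69009} \approx -1.4491 \cdot 10^{-5}$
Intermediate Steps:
$X{\left(I \right)} = 8 - 7 I$ ($X{\left(I \right)} = 8 - \left(\left(I + I\right) 4 - I\right) = 8 - \left(2 I 4 - I\right) = 8 - \left(8 I - I\right) = 8 - 7 I$)
$r{\left(H \right)} = 121$ ($r{\left(H \right)} = \left(\left(8 - -7\right) - 4\right)^{2} = \left(\left(8 + 7\right) - 4\right)^{2} = \left(15 - 4\right)^{2} = 11^{2} = 121$)
$T{\left(h \right)} = -7 + h$
$\frac{1}{-69123 + T{\left(r{\left(-6 \right)} \right)}} = \frac{1}{-69123 + \left(-7 + 121\right)} = \frac{1}{-69123 + 114} = \frac{1}{-69009} = - \frac{1}{69009}$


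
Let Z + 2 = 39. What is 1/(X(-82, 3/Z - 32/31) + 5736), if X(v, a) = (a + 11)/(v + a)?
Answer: 31715/181913398 ≈ 0.00017434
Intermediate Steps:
Z = 37 (Z = -2 + 39 = 37)
X(v, a) = (11 + a)/(a + v)
1/(X(-82, 3/Z - 32/31) + 5736) = 1/((11 + (3/37 - 32/31))/((3/37 - 32/31) - 82) + 5736) = 1/((11 - 1091/1147)/(-1091/1147 - 82) + 5736) = 1/((11526/1147)/(-95145/1147) + 5736) = 1/(-1147/95145*11526/1147 + 5736) = 1/(-3842/31715 + 5736) = 1/(181913398/31715) = 31715/181913398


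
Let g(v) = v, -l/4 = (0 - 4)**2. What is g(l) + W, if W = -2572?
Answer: -2636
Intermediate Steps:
l = -64 (l = -4*(0 - 4)**2 = -4*(-4)**2 = -4*16 = -64)
g(l) + W = -64 - 2572 = -2636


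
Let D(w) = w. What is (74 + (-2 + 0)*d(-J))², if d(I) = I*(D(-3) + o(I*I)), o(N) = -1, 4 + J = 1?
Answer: 9604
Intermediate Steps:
J = -3 (J = -4 + 1 = -3)
d(I) = -4*I (d(I) = I*(-3 - 1) = I*(-4) = -4*I)
(74 + (-2 + 0)*d(-J))² = (74 + (-2 + 0)*(-(-4)*(-3)))² = (74 - (-8)*3)² = (74 - 2*(-12))² = (74 + 24)² = 98² = 9604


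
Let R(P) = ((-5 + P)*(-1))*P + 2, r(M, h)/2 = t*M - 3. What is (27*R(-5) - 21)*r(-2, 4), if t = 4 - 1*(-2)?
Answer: 39510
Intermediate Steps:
t = 6 (t = 4 + 2 = 6)
r(M, h) = -6 + 12*M (r(M, h) = 2*(6*M - 3) = 2*(-3 + 6*M) = -6 + 12*M)
R(P) = 2 + P*(5 - P) (R(P) = (5 - P)*P + 2 = P*(5 - P) + 2 = 2 + P*(5 - P))
(27*R(-5) - 21)*r(-2, 4) = (27*(2 - 1*(-5)**2 + 5*(-5)) - 21)*(-6 + 12*(-2)) = (27*(2 - 1*25 - 25) - 21)*(-6 - 24) = (27*(2 - 25 - 25) - 21)*(-30) = (27*(-48) - 21)*(-30) = (-1296 - 21)*(-30) = -1317*(-30) = 39510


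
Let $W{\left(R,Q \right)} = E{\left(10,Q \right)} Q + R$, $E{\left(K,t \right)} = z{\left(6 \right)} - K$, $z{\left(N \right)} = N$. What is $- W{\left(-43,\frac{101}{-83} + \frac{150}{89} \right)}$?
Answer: $\frac{331485}{7387} \approx 44.874$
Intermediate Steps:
$E{\left(K,t \right)} = 6 - K$
$W{\left(R,Q \right)} = R - 4 Q$ ($W{\left(R,Q \right)} = \left(6 - 10\right) Q + R = - 4 Q + R = R - 4 Q$)
$- W{\left(-43,\frac{101}{-83} + \frac{150}{89} \right)} = - (-43 - 4 \left(\frac{101}{-83} + \frac{150}{89}\right)) = - (-43 - 4 \left(101 \left(- \frac{1}{83}\right) + 150 \cdot \frac{1}{89}\right)) = - (-43 - 4 \left(- \frac{101}{83} + \frac{150}{89}\right)) = - (-43 - \frac{13844}{7387}) = \left(-1\right) \left(- \frac{331485}{7387}\right) = \frac{331485}{7387}$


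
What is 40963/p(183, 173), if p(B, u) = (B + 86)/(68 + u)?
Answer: 9872083/269 ≈ 36699.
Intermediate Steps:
p(B, u) = (86 + B)/(68 + u)
40963/p(183, 173) = 40963/(((86 + 183)/(68 + 173))) = 40963/((269/241)) = 40963/(((1/241)*269)) = 40963/(269/241) = 40963*(241/269) = 9872083/269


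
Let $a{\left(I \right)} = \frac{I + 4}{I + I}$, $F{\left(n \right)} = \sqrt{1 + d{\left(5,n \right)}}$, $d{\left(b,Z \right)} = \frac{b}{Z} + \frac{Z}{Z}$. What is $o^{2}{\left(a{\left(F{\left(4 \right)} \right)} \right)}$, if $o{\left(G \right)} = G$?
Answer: $\frac{\left(8 + \sqrt{13}\right)^{2}}{52} \approx 2.5902$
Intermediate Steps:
$d{\left(b,Z \right)} = 1 + \frac{b}{Z}$ ($d{\left(b,Z \right)} = \frac{b}{Z} + 1 = 1 + \frac{b}{Z}$)
$F{\left(n \right)} = \sqrt{1 + \frac{5 + n}{n}}$ ($F{\left(n \right)} = \sqrt{1 + \frac{n + 5}{n}} = \sqrt{1 + \frac{5 + n}{n}}$)
$a{\left(I \right)} = \frac{4 + I}{2 I}$
$o^{2}{\left(a{\left(F{\left(4 \right)} \right)} \right)} = \left(\frac{4 + \sqrt{2 + \frac{5}{4}}}{2 \sqrt{2 + \frac{5}{4}}}\right)^{2} = \left(\frac{4 + \sqrt{\frac{13}{4}}}{2 \sqrt{\frac{13}{4}}}\right)^{2} = \left(\frac{4 + \frac{\sqrt{13}}{2}}{2 \frac{\sqrt{13}}{2}}\right)^{2} = \left(\frac{\frac{2 \sqrt{13}}{13} \left(4 + \frac{\sqrt{13}}{2}\right)}{2}\right)^{2} = \left(\frac{\sqrt{13} \left(4 + \frac{\sqrt{13}}{2}\right)}{13}\right)^{2} = \frac{\left(4 + \frac{\sqrt{13}}{2}\right)^{2}}{13}$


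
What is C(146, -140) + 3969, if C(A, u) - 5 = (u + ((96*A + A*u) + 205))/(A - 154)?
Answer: 38151/8 ≈ 4768.9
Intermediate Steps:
C(A, u) = 5 + (205 + u + 96*A + A*u)/(-154 + A) (C(A, u) = 5 + (u + ((96*A + A*u) + 205))/(A - 154) = 5 + (u + (205 + 96*A + A*u))/(-154 + A) = 5 + (205 + u + 96*A + A*u)/(-154 + A))
C(146, -140) + 3969 = (-565 - 140 + 101*146 + 146*(-140))/(-154 + 146) + 3969 = (-565 - 140 + 14746 - 20440)/(-8) + 3969 = -⅛*(-6399) + 3969 = 6399/8 + 3969 = 38151/8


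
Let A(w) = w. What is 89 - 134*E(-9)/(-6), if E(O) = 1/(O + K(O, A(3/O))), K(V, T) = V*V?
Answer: 19291/216 ≈ 89.310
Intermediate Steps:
K(V, T) = V**2
E(O) = 1/(O + O**2)
89 - 134*E(-9)/(-6) = 89 - 134*1/((-9)*(1 - 9))/(-6) = 89 - 134*(-1/9/(-8))*(-1)/6 = 89 - 134*(-1/9*(-1/8))*(-1)/6 = 89 - 67*(-1)/(36*6) = 89 - 134*(-1/432) = 89 + 67/216 = 19291/216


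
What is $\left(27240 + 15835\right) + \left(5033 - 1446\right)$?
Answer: $46662$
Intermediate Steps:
$\left(27240 + 15835\right) + \left(5033 - 1446\right) = 43075 + 3587 = 46662$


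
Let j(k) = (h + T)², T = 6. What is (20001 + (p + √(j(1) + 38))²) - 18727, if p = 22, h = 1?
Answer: 1845 + 44*√87 ≈ 2255.4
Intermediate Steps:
j(k) = 49 (j(k) = (1 + 6)² = 7² = 49)
(20001 + (p + √(j(1) + 38))²) - 18727 = (20001 + (22 + √(49 + 38))²) - 18727 = (20001 + (22 + √87)²) - 18727 = 1274 + (22 + √87)²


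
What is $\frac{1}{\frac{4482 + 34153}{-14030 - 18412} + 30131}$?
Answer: $\frac{32442}{977471267} \approx 3.319 \cdot 10^{-5}$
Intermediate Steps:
$\frac{1}{\frac{4482 + 34153}{-14030 - 18412} + 30131} = \frac{1}{\frac{38635}{-32442} + 30131} = \frac{1}{38635 \left(- \frac{1}{32442}\right) + 30131} = \frac{1}{- \frac{38635}{32442} + 30131} = \frac{1}{\frac{977471267}{32442}} = \frac{32442}{977471267}$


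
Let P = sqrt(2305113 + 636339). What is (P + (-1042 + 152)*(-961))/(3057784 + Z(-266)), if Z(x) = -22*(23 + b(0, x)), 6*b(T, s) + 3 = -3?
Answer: 85529/305730 + sqrt(81707)/509550 ≈ 0.28031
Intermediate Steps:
b(T, s) = -1 (b(T, s) = -1/2 + (1/6)*(-3) = -1/2 - 1/2 = -1)
P = 6*sqrt(81707) (P = sqrt(2941452) = 6*sqrt(81707) ≈ 1715.1)
Z(x) = -484 (Z(x) = -22*(23 - 1) = -22*22 = -484)
(P + (-1042 + 152)*(-961))/(3057784 + Z(-266)) = (6*sqrt(81707) + (-1042 + 152)*(-961))/(3057784 - 484) = (6*sqrt(81707) - 890*(-961))/3057300 = (6*sqrt(81707) + 855290)*(1/3057300) = (855290 + 6*sqrt(81707))*(1/3057300) = 85529/305730 + sqrt(81707)/509550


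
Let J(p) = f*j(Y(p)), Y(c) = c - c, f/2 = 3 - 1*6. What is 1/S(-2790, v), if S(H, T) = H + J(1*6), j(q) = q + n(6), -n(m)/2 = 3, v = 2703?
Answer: -1/2754 ≈ -0.00036311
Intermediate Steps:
n(m) = -6 (n(m) = -2*3 = -6)
f = -6 (f = 2*(3 - 1*6) = 2*(3 - 6) = 2*(-3) = -6)
Y(c) = 0
j(q) = -6 + q (j(q) = q - 6 = -6 + q)
J(p) = 36 (J(p) = -6*(-6 + 0) = -6*(-6) = 36)
S(H, T) = 36 + H (S(H, T) = H + 36 = 36 + H)
1/S(-2790, v) = 1/(36 - 2790) = 1/(-2754) = -1/2754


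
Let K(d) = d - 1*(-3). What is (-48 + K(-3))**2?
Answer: 2304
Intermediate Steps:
K(d) = 3 + d (K(d) = d + 3 = 3 + d)
(-48 + K(-3))**2 = (-48 + (3 - 3))**2 = (-48 + 0)**2 = (-48)**2 = 2304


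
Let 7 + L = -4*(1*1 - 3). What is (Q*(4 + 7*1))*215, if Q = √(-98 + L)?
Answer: 2365*I*√97 ≈ 23293.0*I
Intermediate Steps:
L = 1 (L = -7 - 4*(1*1 - 3) = -7 - 4*(1 - 3) = -7 - 4*(-2) = -7 + 8 = 1)
Q = I*√97 (Q = √(-98 + 1) = √(-97) = I*√97 ≈ 9.8489*I)
(Q*(4 + 7*1))*215 = ((I*√97)*(4 + 7*1))*215 = ((I*√97)*(4 + 7))*215 = ((I*√97)*11)*215 = (11*I*√97)*215 = 2365*I*√97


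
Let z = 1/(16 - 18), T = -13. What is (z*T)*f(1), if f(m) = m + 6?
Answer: 91/2 ≈ 45.500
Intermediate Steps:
f(m) = 6 + m
z = -1/2 (z = 1/(-2) = -1/2 ≈ -0.50000)
(z*T)*f(1) = (-1/2*(-13))*(6 + 1) = (13/2)*7 = 91/2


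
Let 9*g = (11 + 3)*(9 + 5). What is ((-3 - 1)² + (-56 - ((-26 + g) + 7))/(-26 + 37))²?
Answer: 1113025/9801 ≈ 113.56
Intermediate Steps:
g = 196/9 (g = ((11 + 3)*(9 + 5))/9 = (14*14)/9 = (⅑)*196 = 196/9 ≈ 21.778)
((-3 - 1)² + (-56 - ((-26 + g) + 7))/(-26 + 37))² = ((-3 - 1)² + (-56 - ((-26 + 196/9) + 7))/(-26 + 37))² = ((-4)² + (-56 - (-38/9 + 7))/11)² = (16 + (-56 - 1*25/9)*(1/11))² = (16 + (-56 - 25/9)*(1/11))² = (16 - 529/9*1/11)² = (16 - 529/99)² = (1055/99)² = 1113025/9801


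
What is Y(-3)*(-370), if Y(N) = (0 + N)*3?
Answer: 3330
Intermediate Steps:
Y(N) = 3*N (Y(N) = N*3 = 3*N)
Y(-3)*(-370) = (3*(-3))*(-370) = -9*(-370) = 3330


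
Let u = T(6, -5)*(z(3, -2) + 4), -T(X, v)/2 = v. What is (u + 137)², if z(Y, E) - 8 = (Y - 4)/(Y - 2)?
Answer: 61009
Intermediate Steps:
T(X, v) = -2*v
z(Y, E) = 8 + (-4 + Y)/(-2 + Y) (z(Y, E) = 8 + (Y - 4)/(Y - 2) = 8 + (-4 + Y)/(-2 + Y))
u = 110 (u = (-2*(-5))*((-20 + 9*3)/(-2 + 3) + 4) = 10*((-20 + 27)/1 + 4) = 10*(1*7 + 4) = 10*(7 + 4) = 10*11 = 110)
(u + 137)² = (110 + 137)² = 247² = 61009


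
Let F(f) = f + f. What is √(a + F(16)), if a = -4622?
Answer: 3*I*√510 ≈ 67.75*I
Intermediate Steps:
F(f) = 2*f
√(a + F(16)) = √(-4622 + 2*16) = √(-4622 + 32) = √(-4590) = 3*I*√510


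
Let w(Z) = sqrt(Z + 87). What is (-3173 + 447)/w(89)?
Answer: -1363*sqrt(11)/22 ≈ -205.48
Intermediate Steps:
w(Z) = sqrt(87 + Z)
(-3173 + 447)/w(89) = (-3173 + 447)/(sqrt(87 + 89)) = -2726*sqrt(11)/44 = -1363*sqrt(11)/22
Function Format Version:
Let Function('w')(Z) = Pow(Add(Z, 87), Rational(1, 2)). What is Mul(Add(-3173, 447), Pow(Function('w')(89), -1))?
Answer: Mul(Rational(-1363, 22), Pow(11, Rational(1, 2))) ≈ -205.48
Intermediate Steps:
Function('w')(Z) = Pow(Add(87, Z), Rational(1, 2))
Mul(Add(-3173, 447), Pow(Function('w')(89), -1)) = Mul(Add(-3173, 447), Pow(Pow(Add(87, 89), Rational(1, 2)), -1)) = Mul(-2726, Pow(Pow(176, Rational(1, 2)), -1)) = Mul(-2726, Pow(Mul(4, Pow(11, Rational(1, 2))), -1)) = Mul(-2726, Mul(Rational(1, 44), Pow(11, Rational(1, 2)))) = Mul(Rational(-1363, 22), Pow(11, Rational(1, 2)))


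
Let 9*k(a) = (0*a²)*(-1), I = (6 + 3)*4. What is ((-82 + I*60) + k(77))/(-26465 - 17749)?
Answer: -1039/22107 ≈ -0.046999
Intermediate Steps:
I = 36 (I = 9*4 = 36)
k(a) = 0 (k(a) = ((0*a²)*(-1))/9 = (0*(-1))/9 = (⅑)*0 = 0)
((-82 + I*60) + k(77))/(-26465 - 17749) = ((-82 + 36*60) + 0)/(-26465 - 17749) = ((-82 + 2160) + 0)/(-44214) = (2078 + 0)*(-1/44214) = 2078*(-1/44214) = -1039/22107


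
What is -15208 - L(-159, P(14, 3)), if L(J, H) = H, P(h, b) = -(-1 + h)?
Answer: -15195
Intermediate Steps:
P(h, b) = 1 - h
-15208 - L(-159, P(14, 3)) = -15208 - (1 - 1*14) = -15208 - (1 - 14) = -15208 - 1*(-13) = -15208 + 13 = -15195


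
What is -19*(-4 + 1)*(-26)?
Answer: -1482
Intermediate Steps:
-19*(-4 + 1)*(-26) = -19*(-3)*(-26) = 57*(-26) = -1482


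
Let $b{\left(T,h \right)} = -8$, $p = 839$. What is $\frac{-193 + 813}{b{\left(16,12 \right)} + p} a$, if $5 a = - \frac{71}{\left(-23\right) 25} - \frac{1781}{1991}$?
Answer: $- \frac{36485512}{317116525} \approx -0.11505$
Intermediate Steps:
$a = - \frac{882714}{5724125}$ ($a = \frac{- \frac{71}{\left(-23\right) 25} - \frac{1781}{1991}}{5} = \frac{- \frac{71}{-575} - \frac{1781}{1991}}{5} = \frac{\left(-71\right) \left(- \frac{1}{575}\right) - \frac{1781}{1991}}{5} = \frac{\frac{71}{575} - \frac{1781}{1991}}{5} = \frac{1}{5} \left(- \frac{882714}{1144825}\right) = - \frac{882714}{5724125} \approx -0.15421$)
$\frac{-193 + 813}{b{\left(16,12 \right)} + p} a = \frac{-193 + 813}{-8 + 839} \left(- \frac{882714}{5724125}\right) = \frac{620}{831} \left(- \frac{882714}{5724125}\right) = - \frac{36485512}{317116525}$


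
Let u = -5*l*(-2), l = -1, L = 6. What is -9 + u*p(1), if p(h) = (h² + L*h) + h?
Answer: -89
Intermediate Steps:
u = -10 (u = -5*(-1)*(-2) = 5*(-2) = -10)
p(h) = h² + 7*h (p(h) = (h² + 6*h) + h = h² + 7*h)
-9 + u*p(1) = -9 - 10*(7 + 1) = -9 - 10*8 = -9 - 80 = -89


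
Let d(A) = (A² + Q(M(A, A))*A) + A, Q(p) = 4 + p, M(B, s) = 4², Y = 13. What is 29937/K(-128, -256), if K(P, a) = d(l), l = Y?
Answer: 1761/26 ≈ 67.731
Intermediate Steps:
l = 13
M(B, s) = 16
d(A) = A² + 21*A (d(A) = (A² + (4 + 16)*A) + A = (A² + 20*A) + A = A² + 21*A)
K(P, a) = 442 (K(P, a) = 13*(21 + 13) = 13*34 = 442)
29937/K(-128, -256) = 29937/442 = 29937*(1/442) = 1761/26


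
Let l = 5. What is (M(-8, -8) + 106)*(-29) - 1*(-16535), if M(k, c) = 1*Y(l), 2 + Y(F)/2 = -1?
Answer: 13635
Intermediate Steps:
Y(F) = -6 (Y(F) = -4 + 2*(-1) = -4 - 2 = -6)
M(k, c) = -6 (M(k, c) = 1*(-6) = -6)
(M(-8, -8) + 106)*(-29) - 1*(-16535) = (-6 + 106)*(-29) - 1*(-16535) = 100*(-29) + 16535 = -2900 + 16535 = 13635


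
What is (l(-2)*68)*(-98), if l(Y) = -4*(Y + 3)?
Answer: 26656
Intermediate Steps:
l(Y) = -12 - 4*Y (l(Y) = -4*(3 + Y) = -12 - 4*Y)
(l(-2)*68)*(-98) = ((-12 - 4*(-2))*68)*(-98) = ((-12 + 8)*68)*(-98) = -4*68*(-98) = -272*(-98) = 26656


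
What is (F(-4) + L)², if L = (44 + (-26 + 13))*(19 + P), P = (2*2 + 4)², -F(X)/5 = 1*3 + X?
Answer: 6646084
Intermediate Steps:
F(X) = -15 - 5*X (F(X) = -5*(1*3 + X) = -5*(3 + X) = -15 - 5*X)
P = 64 (P = (4 + 4)² = 8² = 64)
L = 2573 (L = (44 + (-26 + 13))*(19 + 64) = (44 - 13)*83 = 31*83 = 2573)
(F(-4) + L)² = ((-15 - 5*(-4)) + 2573)² = ((-15 + 20) + 2573)² = (5 + 2573)² = 2578² = 6646084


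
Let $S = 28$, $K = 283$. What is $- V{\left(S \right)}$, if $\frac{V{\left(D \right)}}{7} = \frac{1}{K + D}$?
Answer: $- \frac{7}{311} \approx -0.022508$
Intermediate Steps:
$V{\left(D \right)} = \frac{7}{283 + D}$
$- V{\left(S \right)} = - \frac{7}{283 + 28} = - \frac{7}{311}$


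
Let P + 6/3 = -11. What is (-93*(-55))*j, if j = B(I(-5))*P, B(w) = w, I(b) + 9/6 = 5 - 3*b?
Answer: -2460315/2 ≈ -1.2302e+6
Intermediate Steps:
P = -13 (P = -2 - 11 = -13)
I(b) = 7/2 - 3*b (I(b) = -3/2 + (5 - 3*b) = 7/2 - 3*b)
j = -481/2 (j = (7/2 - 3*(-5))*(-13) = (7/2 + 15)*(-13) = (37/2)*(-13) = -481/2 ≈ -240.50)
(-93*(-55))*j = -93*(-55)*(-481/2) = 5115*(-481/2) = -2460315/2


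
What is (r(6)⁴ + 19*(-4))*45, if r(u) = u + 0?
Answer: 54900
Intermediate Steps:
r(u) = u
(r(6)⁴ + 19*(-4))*45 = (6⁴ + 19*(-4))*45 = (1296 - 76)*45 = 1220*45 = 54900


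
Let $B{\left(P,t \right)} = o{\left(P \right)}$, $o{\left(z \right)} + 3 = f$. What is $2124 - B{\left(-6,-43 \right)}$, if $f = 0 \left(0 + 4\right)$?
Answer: $2127$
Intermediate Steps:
$f = 0$ ($f = 0 \cdot 4 = 0$)
$o{\left(z \right)} = -3$ ($o{\left(z \right)} = -3 + 0 = -3$)
$B{\left(P,t \right)} = -3$
$2124 - B{\left(-6,-43 \right)} = 2124 - -3 = 2124 + 3 = 2127$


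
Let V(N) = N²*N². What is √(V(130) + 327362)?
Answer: 3*√31770818 ≈ 16910.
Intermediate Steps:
V(N) = N⁴
√(V(130) + 327362) = √(130⁴ + 327362) = √(285610000 + 327362) = √285937362 = 3*√31770818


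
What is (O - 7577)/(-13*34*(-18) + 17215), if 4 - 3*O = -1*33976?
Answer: 11249/75513 ≈ 0.14897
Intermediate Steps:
O = 33980/3 (O = 4/3 - (-1)*33976/3 = 4/3 - ⅓*(-33976) = 4/3 + 33976/3 = 33980/3 ≈ 11327.)
(O - 7577)/(-13*34*(-18) + 17215) = (33980/3 - 7577)/(-13*34*(-18) + 17215) = 11249/(3*(-442*(-18) + 17215)) = 11249/(3*(7956 + 17215)) = (11249/3)/25171 = (11249/3)*(1/25171) = 11249/75513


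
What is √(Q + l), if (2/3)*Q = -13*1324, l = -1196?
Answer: I*√27014 ≈ 164.36*I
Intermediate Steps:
Q = -25818 (Q = 3*(-13*1324)/2 = (3/2)*(-17212) = -25818)
√(Q + l) = √(-25818 - 1196) = √(-27014) = I*√27014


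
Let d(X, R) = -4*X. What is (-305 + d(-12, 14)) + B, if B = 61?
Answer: -196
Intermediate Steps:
(-305 + d(-12, 14)) + B = (-305 - 4*(-12)) + 61 = (-305 + 48) + 61 = -257 + 61 = -196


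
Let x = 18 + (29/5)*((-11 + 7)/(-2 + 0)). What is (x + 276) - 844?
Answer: -2692/5 ≈ -538.40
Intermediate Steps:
x = 148/5 (x = 18 + (29*(1/5))*(-4/(-2)) = 18 + 29*(-4*(-1/2))/5 = 18 + (29/5)*2 = 18 + 58/5 = 148/5 ≈ 29.600)
(x + 276) - 844 = (148/5 + 276) - 844 = 1528/5 - 844 = -2692/5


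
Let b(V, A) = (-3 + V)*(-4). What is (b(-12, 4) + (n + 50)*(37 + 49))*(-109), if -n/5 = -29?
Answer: -1834470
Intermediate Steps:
n = 145 (n = -5*(-29) = 145)
b(V, A) = 12 - 4*V
(b(-12, 4) + (n + 50)*(37 + 49))*(-109) = ((12 - 4*(-12)) + (145 + 50)*(37 + 49))*(-109) = ((12 + 48) + 195*86)*(-109) = (60 + 16770)*(-109) = 16830*(-109) = -1834470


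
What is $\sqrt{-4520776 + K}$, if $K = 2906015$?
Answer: $i \sqrt{1614761} \approx 1270.7 i$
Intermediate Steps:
$\sqrt{-4520776 + K} = \sqrt{-4520776 + 2906015} = \sqrt{-1614761} = i \sqrt{1614761}$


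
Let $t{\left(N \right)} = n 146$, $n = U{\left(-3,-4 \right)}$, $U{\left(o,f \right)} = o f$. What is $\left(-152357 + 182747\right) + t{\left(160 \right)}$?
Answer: $32142$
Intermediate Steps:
$U{\left(o,f \right)} = f o$
$n = 12$ ($n = \left(-4\right) \left(-3\right) = 12$)
$t{\left(N \right)} = 1752$ ($t{\left(N \right)} = 12 \cdot 146 = 1752$)
$\left(-152357 + 182747\right) + t{\left(160 \right)} = \left(-152357 + 182747\right) + 1752 = 30390 + 1752 = 32142$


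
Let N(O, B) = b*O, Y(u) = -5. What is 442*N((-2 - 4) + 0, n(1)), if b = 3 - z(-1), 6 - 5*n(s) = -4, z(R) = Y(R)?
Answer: -21216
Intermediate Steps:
z(R) = -5
n(s) = 2 (n(s) = 6/5 - 1/5*(-4) = 6/5 + 4/5 = 2)
b = 8 (b = 3 - 1*(-5) = 3 + 5 = 8)
N(O, B) = 8*O
442*N((-2 - 4) + 0, n(1)) = 442*(8*((-2 - 4) + 0)) = 442*(8*(-6 + 0)) = 442*(8*(-6)) = 442*(-48) = -21216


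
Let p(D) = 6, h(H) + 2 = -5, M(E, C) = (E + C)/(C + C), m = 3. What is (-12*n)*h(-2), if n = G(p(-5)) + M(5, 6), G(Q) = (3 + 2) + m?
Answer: 749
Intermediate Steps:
M(E, C) = (C + E)/(2*C) (M(E, C) = (C + E)/((2*C)) = (C + E)*(1/(2*C)) = (C + E)/(2*C))
h(H) = -7 (h(H) = -2 - 5 = -7)
G(Q) = 8 (G(Q) = (3 + 2) + 3 = 5 + 3 = 8)
n = 107/12 (n = 8 + (½)*(6 + 5)/6 = 8 + (½)*(⅙)*11 = 8 + 11/12 = 107/12 ≈ 8.9167)
(-12*n)*h(-2) = -12*107/12*(-7) = -107*(-7) = 749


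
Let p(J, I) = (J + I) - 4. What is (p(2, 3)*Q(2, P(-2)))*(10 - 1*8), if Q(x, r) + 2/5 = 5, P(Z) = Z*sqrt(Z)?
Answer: 46/5 ≈ 9.2000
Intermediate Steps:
P(Z) = Z**(3/2)
Q(x, r) = 23/5 (Q(x, r) = -2/5 + 5 = 23/5)
p(J, I) = -4 + I + J (p(J, I) = (I + J) - 4 = -4 + I + J)
(p(2, 3)*Q(2, P(-2)))*(10 - 1*8) = ((-4 + 3 + 2)*(23/5))*(10 - 1*8) = (1*(23/5))*(10 - 8) = (23/5)*2 = 46/5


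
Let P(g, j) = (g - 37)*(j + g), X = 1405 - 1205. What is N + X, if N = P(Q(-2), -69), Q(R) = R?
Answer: 2969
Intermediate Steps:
X = 200
P(g, j) = (-37 + g)*(g + j)
N = 2769 (N = (-2)² - 37*(-2) - 37*(-69) - 2*(-69) = 4 + 74 + 2553 + 138 = 2769)
N + X = 2769 + 200 = 2969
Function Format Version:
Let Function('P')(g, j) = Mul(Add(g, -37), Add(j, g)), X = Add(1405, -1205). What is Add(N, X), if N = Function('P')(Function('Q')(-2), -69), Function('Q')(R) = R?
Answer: 2969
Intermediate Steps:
X = 200
Function('P')(g, j) = Mul(Add(-37, g), Add(g, j))
N = 2769 (N = Add(Pow(-2, 2), Mul(-37, -2), Mul(-37, -69), Mul(-2, -69)) = Add(4, 74, 2553, 138) = 2769)
Add(N, X) = Add(2769, 200) = 2969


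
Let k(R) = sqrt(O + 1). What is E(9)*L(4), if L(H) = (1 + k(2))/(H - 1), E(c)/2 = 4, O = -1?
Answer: 8/3 ≈ 2.6667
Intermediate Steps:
k(R) = 0 (k(R) = sqrt(-1 + 1) = sqrt(0) = 0)
E(c) = 8 (E(c) = 2*4 = 8)
L(H) = 1/(-1 + H) (L(H) = (1 + 0)/(H - 1) = 1/(-1 + H))
E(9)*L(4) = 8/(-1 + 4) = 8/3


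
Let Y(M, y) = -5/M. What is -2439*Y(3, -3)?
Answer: 4065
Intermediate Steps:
-2439*Y(3, -3) = -(-12195)/3 = -2439*(-5/3) = 4065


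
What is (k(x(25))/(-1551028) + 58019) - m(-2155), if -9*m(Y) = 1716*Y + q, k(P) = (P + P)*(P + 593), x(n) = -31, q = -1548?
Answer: -410680779950/1163271 ≈ -3.5304e+5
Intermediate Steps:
k(P) = 2*P*(593 + P) (k(P) = (2*P)*(593 + P) = 2*P*(593 + P))
m(Y) = 172 - 572*Y/3 (m(Y) = -(1716*Y - 1548)/9 = -(-1548 + 1716*Y)/9 = 172 - 572*Y/3)
(k(x(25))/(-1551028) + 58019) - m(-2155) = ((2*(-31)*(593 - 31))/(-1551028) + 58019) - (172 - 572/3*(-2155)) = ((2*(-31)*562)*(-1/1551028) + 58019) - (172 + 1232660/3) = (-34844*(-1/1551028) + 58019) - 1*1233176/3 = (8711/387757 + 58019) - 1233176/3 = 22497282094/387757 - 1233176/3 = -410680779950/1163271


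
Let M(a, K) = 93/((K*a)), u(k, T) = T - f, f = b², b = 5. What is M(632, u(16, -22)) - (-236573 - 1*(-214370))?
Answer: 659517819/29704 ≈ 22203.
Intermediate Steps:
f = 25 (f = 5² = 25)
u(k, T) = -25 + T (u(k, T) = T - 1*25 = T - 25 = -25 + T)
M(a, K) = 93/(K*a) (M(a, K) = 93*(1/(K*a)) = 93/(K*a))
M(632, u(16, -22)) - (-236573 - 1*(-214370)) = 93/(-25 - 22*632) - (-236573 - 1*(-214370)) = 93*(1/632)/(-47) - (-236573 + 214370) = 93*(-1/47)*(1/632) - 1*(-22203) = -93/29704 + 22203 = 659517819/29704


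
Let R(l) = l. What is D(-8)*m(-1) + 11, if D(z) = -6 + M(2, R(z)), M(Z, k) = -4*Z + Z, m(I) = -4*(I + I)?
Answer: -85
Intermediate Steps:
m(I) = -8*I
M(Z, k) = -3*Z
D(z) = -12 (D(z) = -6 - 3*2 = -6 - 6 = -12)
D(-8)*m(-1) + 11 = -(-96)*(-1) + 11 = -12*8 + 11 = -96 + 11 = -85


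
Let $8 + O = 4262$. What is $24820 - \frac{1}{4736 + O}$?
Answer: $\frac{223131799}{8990} \approx 24820.0$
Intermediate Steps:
$O = 4254$ ($O = -8 + 4262 = 4254$)
$24820 - \frac{1}{4736 + O} = 24820 - \frac{1}{4736 + 4254} = 24820 - \frac{1}{8990} = \frac{223131799}{8990}$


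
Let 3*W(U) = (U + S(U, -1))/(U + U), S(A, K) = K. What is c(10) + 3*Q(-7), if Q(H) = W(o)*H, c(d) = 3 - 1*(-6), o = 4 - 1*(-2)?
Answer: 73/12 ≈ 6.0833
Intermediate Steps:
o = 6 (o = 4 + 2 = 6)
c(d) = 9 (c(d) = 3 + 6 = 9)
W(U) = (-1 + U)/(6*U) (W(U) = ((U - 1)/(U + U))/3 = ((-1 + U)/((2*U)))/3 = ((-1 + U)*(1/(2*U)))/3 = ((-1 + U)/(2*U))/3 = (-1 + U)/(6*U))
Q(H) = 5*H/36 (Q(H) = ((1/6)*(-1 + 6)/6)*H = ((1/6)*(1/6)*5)*H = 5*H/36)
c(10) + 3*Q(-7) = 9 + 3*((5/36)*(-7)) = 9 + 3*(-35/36) = 9 - 35/12 = 73/12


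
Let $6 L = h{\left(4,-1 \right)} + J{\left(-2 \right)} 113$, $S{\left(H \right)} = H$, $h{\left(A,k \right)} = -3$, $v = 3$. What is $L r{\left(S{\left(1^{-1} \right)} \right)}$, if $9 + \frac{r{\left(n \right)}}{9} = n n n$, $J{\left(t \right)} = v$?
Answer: $-4032$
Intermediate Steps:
$J{\left(t \right)} = 3$
$r{\left(n \right)} = -81 + 9 n^{3}$ ($r{\left(n \right)} = -81 + 9 n n n = -81 + 9 n^{2} n = -81 + 9 n^{3}$)
$L = 56$ ($L = \frac{-3 + 3 \cdot 113}{6} = \frac{-3 + 339}{6} = \frac{1}{6} \cdot 336 = 56$)
$L r{\left(S{\left(1^{-1} \right)} \right)} = 56 \left(-81 + 9 \left(1^{-1}\right)^{3}\right) = 56 \left(-81 + 9 \cdot 1^{3}\right) = 56 \left(-81 + 9 \cdot 1\right) = 56 \left(-81 + 9\right) = 56 \left(-72\right) = -4032$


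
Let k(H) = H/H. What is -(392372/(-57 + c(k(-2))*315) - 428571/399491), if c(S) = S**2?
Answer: -78319255667/51534339 ≈ -1519.7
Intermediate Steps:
k(H) = 1
-(392372/(-57 + c(k(-2))*315) - 428571/399491) = -(392372/(-57 + 1**2*315) - 428571/399491) = -(392372/(-57 + 1*315) - 428571*1/399491) = -(392372/(-57 + 315) - 428571/399491) = -(392372/258 - 428571/399491) = -(392372*(1/258) - 428571/399491) = -(196186/129 - 428571/399491) = -1*78319255667/51534339 = -78319255667/51534339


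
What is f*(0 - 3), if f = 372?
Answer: -1116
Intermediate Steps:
f*(0 - 3) = 372*(0 - 3) = 372*(-3) = -1116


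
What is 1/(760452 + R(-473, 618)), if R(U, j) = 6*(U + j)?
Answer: 1/761322 ≈ 1.3135e-6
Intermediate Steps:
R(U, j) = 6*U + 6*j
1/(760452 + R(-473, 618)) = 1/(760452 + (6*(-473) + 6*618)) = 1/(760452 + (-2838 + 3708)) = 1/(760452 + 870) = 1/761322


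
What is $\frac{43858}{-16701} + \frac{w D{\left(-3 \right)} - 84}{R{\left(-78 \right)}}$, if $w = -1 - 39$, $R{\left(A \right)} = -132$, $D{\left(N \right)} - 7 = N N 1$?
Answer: $\frac{175063}{61237} \approx 2.8588$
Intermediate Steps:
$D{\left(N \right)} = 7 + N^{2}$ ($D{\left(N \right)} = 7 + N N 1 = 7 + N^{2} \cdot 1 = 7 + N^{2}$)
$w = -40$
$\frac{43858}{-16701} + \frac{w D{\left(-3 \right)} - 84}{R{\left(-78 \right)}} = \frac{43858}{-16701} + \frac{- 40 \left(7 + \left(-3\right)^{2}\right) - 84}{-132} = 43858 \left(- \frac{1}{16701}\right) + \left(- 40 \left(7 + 9\right) - 84\right) \left(- \frac{1}{132}\right) = - \frac{43858}{16701} + \left(\left(-40\right) 16 - 84\right) \left(- \frac{1}{132}\right) = - \frac{43858}{16701} + \left(-640 - 84\right) \left(- \frac{1}{132}\right) = - \frac{43858}{16701} - - \frac{181}{33} = - \frac{43858}{16701} + \frac{181}{33} = \frac{175063}{61237}$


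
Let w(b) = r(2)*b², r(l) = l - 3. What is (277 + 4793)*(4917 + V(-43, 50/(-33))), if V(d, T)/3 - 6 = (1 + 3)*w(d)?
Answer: -87472710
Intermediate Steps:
r(l) = -3 + l
w(b) = -b² (w(b) = (-3 + 2)*b² = -b²)
V(d, T) = 18 - 12*d² (V(d, T) = 18 + 3*((1 + 3)*(-d²)) = 18 + 3*(4*(-d²)) = 18 + 3*(-4*d²) = 18 - 12*d²)
(277 + 4793)*(4917 + V(-43, 50/(-33))) = (277 + 4793)*(4917 + (18 - 12*(-43)²)) = 5070*(4917 + (18 - 12*1849)) = 5070*(4917 + (18 - 22188)) = 5070*(4917 - 22170) = 5070*(-17253) = -87472710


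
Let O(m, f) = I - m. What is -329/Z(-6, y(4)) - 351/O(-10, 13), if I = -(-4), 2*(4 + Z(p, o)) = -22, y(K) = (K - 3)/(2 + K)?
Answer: -659/210 ≈ -3.1381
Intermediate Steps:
y(K) = (-3 + K)/(2 + K)
Z(p, o) = -15 (Z(p, o) = -4 + (½)*(-22) = -4 - 11 = -15)
I = 4 (I = -1*(-4) = 4)
O(m, f) = 4 - m
-329/Z(-6, y(4)) - 351/O(-10, 13) = -329/(-15) - 351/(4 - 1*(-10)) = -329*(-1/15) - 351/(4 + 10) = 329/15 - 351/14 = -659/210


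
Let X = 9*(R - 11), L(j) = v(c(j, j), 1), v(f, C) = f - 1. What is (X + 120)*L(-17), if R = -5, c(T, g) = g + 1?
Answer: 408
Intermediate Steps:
c(T, g) = 1 + g
v(f, C) = -1 + f
L(j) = j (L(j) = -1 + (1 + j) = j)
X = -144 (X = 9*(-5 - 11) = 9*(-16) = -144)
(X + 120)*L(-17) = (-144 + 120)*(-17) = -24*(-17) = 408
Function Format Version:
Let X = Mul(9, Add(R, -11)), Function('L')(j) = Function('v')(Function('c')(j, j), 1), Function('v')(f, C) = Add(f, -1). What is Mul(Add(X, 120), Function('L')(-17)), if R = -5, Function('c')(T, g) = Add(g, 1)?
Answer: 408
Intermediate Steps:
Function('c')(T, g) = Add(1, g)
Function('v')(f, C) = Add(-1, f)
Function('L')(j) = j (Function('L')(j) = Add(-1, Add(1, j)) = j)
X = -144 (X = Mul(9, Add(-5, -11)) = Mul(9, -16) = -144)
Mul(Add(X, 120), Function('L')(-17)) = Mul(Add(-144, 120), -17) = Mul(-24, -17) = 408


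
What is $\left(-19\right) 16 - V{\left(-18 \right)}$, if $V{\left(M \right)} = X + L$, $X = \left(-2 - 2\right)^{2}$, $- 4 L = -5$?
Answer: $- \frac{1285}{4} \approx -321.25$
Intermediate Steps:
$L = \frac{5}{4}$ ($L = \left(- \frac{1}{4}\right) \left(-5\right) = \frac{5}{4} \approx 1.25$)
$X = 16$ ($X = \left(-4\right)^{2} = 16$)
$V{\left(M \right)} = \frac{69}{4}$ ($V{\left(M \right)} = 16 + \frac{5}{4} = \frac{69}{4}$)
$\left(-19\right) 16 - V{\left(-18 \right)} = \left(-19\right) 16 - \frac{69}{4} = -304 - \frac{69}{4} = - \frac{1285}{4}$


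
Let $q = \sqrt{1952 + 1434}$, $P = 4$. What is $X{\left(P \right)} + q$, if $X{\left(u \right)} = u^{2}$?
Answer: $16 + \sqrt{3386} \approx 74.189$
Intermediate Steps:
$q = \sqrt{3386} \approx 58.189$
$X{\left(P \right)} + q = 4^{2} + \sqrt{3386} = 16 + \sqrt{3386}$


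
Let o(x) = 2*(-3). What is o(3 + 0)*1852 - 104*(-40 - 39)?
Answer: -2896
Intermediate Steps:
o(x) = -6
o(3 + 0)*1852 - 104*(-40 - 39) = -6*1852 - 104*(-40 - 39) = -11112 - 104*(-79) = -11112 - 1*(-8216) = -11112 + 8216 = -2896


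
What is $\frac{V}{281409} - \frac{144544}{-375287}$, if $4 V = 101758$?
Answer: $\frac{100446192265}{211218278766} \approx 0.47556$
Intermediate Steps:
$V = \frac{50879}{2}$ ($V = \frac{1}{4} \cdot 101758 = \frac{50879}{2} \approx 25440.0$)
$\frac{V}{281409} - \frac{144544}{-375287} = \frac{50879}{2 \cdot 281409} - \frac{144544}{-375287} = \frac{50879}{2} \cdot \frac{1}{281409} - - \frac{144544}{375287} = \frac{50879}{562818} + \frac{144544}{375287} = \frac{100446192265}{211218278766}$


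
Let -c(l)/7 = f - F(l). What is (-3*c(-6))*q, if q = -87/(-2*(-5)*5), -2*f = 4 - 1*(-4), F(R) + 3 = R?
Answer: -1827/10 ≈ -182.70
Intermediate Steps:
F(R) = -3 + R
f = -4 (f = -(4 - 1*(-4))/2 = -(4 + 4)/2 = -½*8 = -4)
c(l) = 7 + 7*l (c(l) = -7*(-4 - (-3 + l)) = -7*(-4 + (3 - l)) = -7*(-1 - l) = 7 + 7*l)
q = -87/50 (q = -87/(10*5) = -87/50 ≈ -1.7400)
(-3*c(-6))*q = -3*(7 + 7*(-6))*(-87/50) = -3*(7 - 42)*(-87/50) = -3*(-35)*(-87/50) = 105*(-87/50) = -1827/10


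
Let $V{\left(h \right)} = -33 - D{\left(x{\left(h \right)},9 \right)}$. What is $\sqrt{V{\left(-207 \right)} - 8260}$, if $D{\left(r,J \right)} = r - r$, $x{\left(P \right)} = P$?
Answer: $i \sqrt{8293} \approx 91.066 i$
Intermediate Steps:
$D{\left(r,J \right)} = 0$
$V{\left(h \right)} = -33$ ($V{\left(h \right)} = -33 - 0 = -33 + 0 = -33$)
$\sqrt{V{\left(-207 \right)} - 8260} = \sqrt{-33 - 8260} = \sqrt{-8293} = i \sqrt{8293}$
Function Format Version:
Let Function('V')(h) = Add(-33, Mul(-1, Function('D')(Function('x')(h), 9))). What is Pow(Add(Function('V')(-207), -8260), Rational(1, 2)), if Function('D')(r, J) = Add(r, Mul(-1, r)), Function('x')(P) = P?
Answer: Mul(I, Pow(8293, Rational(1, 2))) ≈ Mul(91.066, I)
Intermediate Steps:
Function('D')(r, J) = 0
Function('V')(h) = -33 (Function('V')(h) = Add(-33, Mul(-1, 0)) = Add(-33, 0) = -33)
Pow(Add(Function('V')(-207), -8260), Rational(1, 2)) = Pow(Add(-33, -8260), Rational(1, 2)) = Pow(-8293, Rational(1, 2)) = Mul(I, Pow(8293, Rational(1, 2)))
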